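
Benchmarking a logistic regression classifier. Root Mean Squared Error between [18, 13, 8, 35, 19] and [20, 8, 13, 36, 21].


MSE = 59/5 = 11.8
RMSE = √(59/5) = 3.4351

3.4351


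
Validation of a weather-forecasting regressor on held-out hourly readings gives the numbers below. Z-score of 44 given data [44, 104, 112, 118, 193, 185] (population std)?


μ = 126, σ = 50.7247
z = (44 - 126)/50.7247 = -1.6166

-1.6166


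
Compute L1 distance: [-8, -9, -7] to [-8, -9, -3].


d = |-8+ 8| + |-9+ 9| + |-7+ 3|
  = 0 + 0 + 4
  = 4

4


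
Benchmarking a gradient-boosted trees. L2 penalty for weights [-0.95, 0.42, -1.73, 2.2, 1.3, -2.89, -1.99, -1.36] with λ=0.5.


‖w‖₂² = (-0.95)² + (0.42)² + (-1.73)² + (2.2)² + (1.3)² + (-2.89)² + (-1.99)² + (-1.36)²
     = 0.9025 + 0.1764 + 2.9929 + 4.84 + 1.69 + 8.3521 + 3.9601 + 1.8496
     = 24.7636
λ·‖w‖₂² = 0.5·24.7636 = 12.3818

12.3818


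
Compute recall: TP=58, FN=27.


Recall = TP/(TP+FN)
= 58/(58+27)
= 58/85 = 68.24%

68.24%


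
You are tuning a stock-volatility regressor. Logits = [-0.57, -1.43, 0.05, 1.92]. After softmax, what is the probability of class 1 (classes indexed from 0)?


Exponentials: e^-0.57=0.5655, e^-1.43=0.2393, e^0.05=1.0513, e^1.92=6.821
Sum = 8.6771
Softmax = [0.0652, 0.0276, 0.1212, 0.7861]
p[1] = 0.2393/8.6771 = 0.0276

0.0276


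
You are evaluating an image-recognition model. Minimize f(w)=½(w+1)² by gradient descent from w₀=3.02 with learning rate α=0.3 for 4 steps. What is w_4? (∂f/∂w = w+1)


step 1: grad = 3.02+1 = 4.02; w = 3.02 - 0.3·(4.02) = 1.814
step 2: grad = 1.814+1 = 2.814; w = 1.814 - 0.3·(2.814) = 0.9698
step 3: grad = 0.9698+1 = 1.9698; w = 0.9698 - 0.3·(1.9698) = 0.37886
step 4: grad = 0.37886+1 = 1.37886; w = 0.37886 - 0.3·(1.37886) = -0.034798

-0.034798


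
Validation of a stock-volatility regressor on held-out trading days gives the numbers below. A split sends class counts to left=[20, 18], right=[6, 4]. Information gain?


Parent = [26, 22], H_parent = 0.995
H_left = 0.998 (n=38), H_right = 0.971 (n=10)
H_children = (38/48)·0.998 + (10/48)·0.971 = 0.9924
IG = 0.995 - 0.9924 = 0.0026

0.0026


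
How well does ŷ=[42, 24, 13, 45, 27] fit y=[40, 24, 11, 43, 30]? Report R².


ȳ = 29.6
SS_res = Σ(y-ŷ)² = 21
SS_tot = Σ(y-ȳ)² = 665.2
R² = 1 - SS_res/SS_tot = 1 - 0.0316 = 0.9684

0.9684


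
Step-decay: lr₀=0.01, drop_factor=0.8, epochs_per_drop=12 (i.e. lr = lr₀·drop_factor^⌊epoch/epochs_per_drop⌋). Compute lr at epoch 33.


n_drops = ⌊33/12⌋ = 2
lr = 0.01·0.8^2 = 0.01·0.64 = 0.0064

0.0064


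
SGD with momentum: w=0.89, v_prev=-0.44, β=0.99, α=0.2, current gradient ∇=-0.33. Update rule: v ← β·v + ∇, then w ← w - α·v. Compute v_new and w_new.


v_new = 0.99·-0.44 - 0.33 = -0.4356 - 0.33 = -0.7656
w_new = 0.89 - 0.2·-0.7656 = 0.89 + 0.15312 = 1.04312

v_new=-0.7656, w_new=1.04312


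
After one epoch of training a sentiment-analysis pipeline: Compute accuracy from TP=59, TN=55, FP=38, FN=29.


Accuracy = (TP+TN)/(TP+TN+FP+FN)
= (59+55)/(181)
= 114/181 = 62.98%

62.98%


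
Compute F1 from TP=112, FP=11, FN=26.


Precision = 112/123 = 0.9106
Recall = 112/138 = 0.8116
F1 = 2·P·R/(P+R) = 2·TP/(2·TP+FP+FN) = 224/(224+11+26) = 224/261 = 0.8582

0.8582


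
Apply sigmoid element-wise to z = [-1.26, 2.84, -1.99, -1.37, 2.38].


σ(-1.26) = 1/(1+e^1.26) = 0.221
σ(2.84) = 1/(1+e^-2.84) = 0.9448
σ(-1.99) = 1/(1+e^1.99) = 0.1203
σ(-1.37) = 1/(1+e^1.37) = 0.2026
σ(2.38) = 1/(1+e^-2.38) = 0.9153
result = [0.221, 0.9448, 0.1203, 0.2026, 0.9153]

[0.221, 0.9448, 0.1203, 0.2026, 0.9153]


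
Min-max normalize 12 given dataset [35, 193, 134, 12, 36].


min=12, max=193
(12-12)/(193-12) = 0/181 = 0.0

0.0


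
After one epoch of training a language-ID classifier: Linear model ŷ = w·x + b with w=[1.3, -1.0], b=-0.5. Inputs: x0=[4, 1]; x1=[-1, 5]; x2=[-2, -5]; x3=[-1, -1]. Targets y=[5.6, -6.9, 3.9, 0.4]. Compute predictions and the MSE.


ŷ0 = (1.3)·(4) + (-1.0)·(1) - 0.5 = 3.7
ŷ1 = (1.3)·(-1) + (-1.0)·(5) - 0.5 = -6.8
ŷ2 = (1.3)·(-2) + (-1.0)·(-5) - 0.5 = 1.9
ŷ3 = (1.3)·(-1) + (-1.0)·(-1) - 0.5 = -0.8
errors² = [3.61, 0.01, 4.0, 1.44]
MSE = 9.0600/4 = 2.265

2.265


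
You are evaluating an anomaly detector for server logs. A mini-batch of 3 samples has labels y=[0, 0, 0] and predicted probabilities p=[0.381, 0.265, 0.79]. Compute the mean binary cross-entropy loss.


L[0] = -ln(1-0.381) = -ln(0.619) = 0.4797
L[1] = -ln(1-0.265) = -ln(0.735) = 0.3079
L[2] = -ln(1-0.79) = -ln(0.21) = 1.5606
mean = (0.4797 + 0.3079 + 1.5606)/3 = 0.7827

0.7827


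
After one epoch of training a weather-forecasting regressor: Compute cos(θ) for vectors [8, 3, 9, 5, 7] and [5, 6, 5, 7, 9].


A·B = 8·5 + 3·6 + 9·5 + 5·7 + 7·9 = 201
‖A‖ = √228 = 15.0997, ‖B‖ = √216 = 14.6969
cos = 201/(√228·√216) = 201/√49248 = 0.9057

0.9057


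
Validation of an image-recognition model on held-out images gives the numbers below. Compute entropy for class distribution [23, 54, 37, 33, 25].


Probabilities: [23/172, 54/172, 37/172, 33/172, 25/172] ≈ [0.1337, 0.314, 0.2151, 0.1919, 0.1453]
H = -((23/172)·log₂(23/172) + (54/172)·log₂(54/172) + (37/172)·log₂(37/172) + (33/172)·log₂(33/172) + (25/172)·log₂(25/172))
  = 2.2512 bits

2.2512 bits


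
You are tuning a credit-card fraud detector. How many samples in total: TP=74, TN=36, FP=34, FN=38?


Total = TP + TN + FP + FN
= 74 + 36 + 34 + 38
= 182
(Predicted positive: 108, predicted negative: 74)

182


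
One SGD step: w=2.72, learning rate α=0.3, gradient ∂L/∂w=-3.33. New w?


w_new = w - α·∇
= 2.72 - 0.3·-3.33
= 2.72 + 0.999
= 3.719

3.719


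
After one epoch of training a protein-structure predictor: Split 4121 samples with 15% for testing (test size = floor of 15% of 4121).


Test = ⌊4121·15/100⌋ = 618
Train = 4121 - 618 = 3503

Train: 3503, Test: 618


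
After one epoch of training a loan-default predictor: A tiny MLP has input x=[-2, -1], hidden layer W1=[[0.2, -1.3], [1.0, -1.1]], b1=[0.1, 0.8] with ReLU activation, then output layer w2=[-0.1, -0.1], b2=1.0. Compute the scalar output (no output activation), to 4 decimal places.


z1[0] = (0.2)·(-2) + (-1.3)·(-1) + 0.1 = 1.0
z1[1] = (1.0)·(-2) + (-1.1)·(-1) + 0.8 = -0.1
h = ReLU(z1) = [1.0, 0.0]
output = (-0.1)·(1.0) + (-0.1)·(0.0) + 1.0 = 0.9

0.9


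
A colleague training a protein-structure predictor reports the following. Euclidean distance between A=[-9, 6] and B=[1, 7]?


d = √((-9-1)² + (6-7)²)
  = √(100 + 1)
  = √101 = 10.0499

10.0499


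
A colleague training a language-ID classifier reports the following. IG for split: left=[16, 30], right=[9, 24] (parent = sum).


Parent = [25, 54], H_parent = 0.9005
H_left = 0.9321 (n=46), H_right = 0.8454 (n=33)
H_children = (46/79)·0.9321 + (33/79)·0.8454 = 0.8959
IG = 0.9005 - 0.8959 = 0.0046

0.0046


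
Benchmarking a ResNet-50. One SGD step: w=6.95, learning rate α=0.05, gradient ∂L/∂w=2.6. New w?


w_new = w - α·∇
= 6.95 - 0.05·2.6
= 6.95 - 0.13
= 6.82

6.82


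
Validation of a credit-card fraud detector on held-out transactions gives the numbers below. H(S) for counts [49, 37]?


Probabilities: [49/86, 37/86] ≈ [0.5698, 0.4302]
H = -((49/86)·log₂(49/86) + (37/86)·log₂(37/86))
  = 0.9859 bits

0.9859 bits


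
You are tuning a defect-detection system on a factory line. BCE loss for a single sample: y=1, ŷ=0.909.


BCE = -[y·ln(p) + (1-y)·ln(1-p)]
= -1·ln(0.909) - 0
= -ln(0.909) = 0.0954

0.0954


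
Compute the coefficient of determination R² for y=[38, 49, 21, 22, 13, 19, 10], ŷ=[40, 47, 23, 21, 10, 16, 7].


ȳ = 24.5714
SS_res = Σ(y-ŷ)² = 40
SS_tot = Σ(y-ȳ)² = 1173.71
R² = 1 - SS_res/SS_tot = 1 - 0.0341 = 0.9659

0.9659


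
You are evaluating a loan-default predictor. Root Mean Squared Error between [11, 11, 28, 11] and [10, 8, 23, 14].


MSE = 44/4 = 11
RMSE = √(44/4) = 3.3166

3.3166


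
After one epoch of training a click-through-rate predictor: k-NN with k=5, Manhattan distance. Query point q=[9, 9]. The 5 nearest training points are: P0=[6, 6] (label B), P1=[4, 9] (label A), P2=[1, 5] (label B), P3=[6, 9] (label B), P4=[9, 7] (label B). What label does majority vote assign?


d(q,P0) = 6  (label B)
d(q,P1) = 5  (label A)
d(q,P2) = 12  (label B)
d(q,P3) = 3  (label B)
d(q,P4) = 2  (label B)
Votes: A=1, B=4
Majority → B

B


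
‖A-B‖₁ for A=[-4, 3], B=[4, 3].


d = |-4-4| + |3-3|
  = 8 + 0
  = 8

8


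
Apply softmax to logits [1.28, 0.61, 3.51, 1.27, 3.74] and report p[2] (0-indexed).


Exponentials: e^1.28=3.5966, e^0.61=1.8404, e^3.51=33.4483, e^1.27=3.5609, e^3.74=42.098
Sum = 84.5442
Softmax = [0.0425, 0.0218, 0.3956, 0.0421, 0.4979]
p[2] = 33.4483/84.5442 = 0.3956

0.3956


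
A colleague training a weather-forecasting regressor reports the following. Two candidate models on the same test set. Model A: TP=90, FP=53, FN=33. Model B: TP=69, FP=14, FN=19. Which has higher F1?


Model A: P=90/143=0.6294, R=90/123=0.7317, F1=2PR/(P+R)=2TP/(2TP+FP+FN)=180/266=0.6767
Model B: P=69/83=0.8313, R=69/88=0.7841, F1=2PR/(P+R)=2TP/(2TP+FP+FN)=138/171=0.807
0.6767 < 0.807 → Model B

Model B


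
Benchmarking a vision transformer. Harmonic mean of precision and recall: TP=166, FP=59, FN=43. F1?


Precision = 166/225 = 0.7378
Recall = 166/209 = 0.7943
F1 = 2·P·R/(P+R) = 2·TP/(2·TP+FP+FN) = 332/(332+59+43) = 332/434 = 0.765

0.765


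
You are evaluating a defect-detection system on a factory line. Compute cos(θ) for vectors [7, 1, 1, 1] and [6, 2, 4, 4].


A·B = 7·6 + 1·2 + 1·4 + 1·4 = 52
‖A‖ = √52 = 7.2111, ‖B‖ = √72 = 8.4853
cos = 52/(√52·√72) = 52/√3744 = 0.8498

0.8498


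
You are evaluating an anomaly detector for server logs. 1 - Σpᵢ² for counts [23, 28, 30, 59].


Probabilities: [23/140, 28/140, 30/140, 59/140] ≈ [0.1643, 0.2, 0.2143, 0.4214]
Σpᵢ² = (529 + 784 + 900 + 3481)/140² = 5694/19600
Gini = 1 - Σpᵢ² = 1 - 5694/19600 = 0.7095

0.7095


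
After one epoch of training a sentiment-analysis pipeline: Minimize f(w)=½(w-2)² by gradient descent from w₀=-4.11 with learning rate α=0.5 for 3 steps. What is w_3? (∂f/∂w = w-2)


step 1: grad = -4.11-2 = -6.11; w = -4.11 - 0.5·(-6.11) = -1.055
step 2: grad = -1.055-2 = -3.055; w = -1.055 - 0.5·(-3.055) = 0.4725
step 3: grad = 0.4725-2 = -1.5275; w = 0.4725 - 0.5·(-1.5275) = 1.23625

1.23625


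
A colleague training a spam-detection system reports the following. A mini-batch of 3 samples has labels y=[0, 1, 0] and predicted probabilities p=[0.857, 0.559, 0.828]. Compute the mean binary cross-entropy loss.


L[0] = -ln(1-0.857) = -ln(0.143) = 1.9449
L[1] = -ln(0.559) = 0.5816
L[2] = -ln(1-0.828) = -ln(0.172) = 1.7603
mean = (1.9449 + 0.5816 + 1.7603)/3 = 1.4289

1.4289


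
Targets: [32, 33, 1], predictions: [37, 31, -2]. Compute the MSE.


Squared errors: (32-37)²=25, (33-31)²=4, (1+ 2)²=9
Sum = 38
MSE = 38/3 = 38/3

38/3


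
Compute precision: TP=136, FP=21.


Precision = TP/(TP+FP)
= 136/(136+21)
= 136/157 = 86.62%

86.62%


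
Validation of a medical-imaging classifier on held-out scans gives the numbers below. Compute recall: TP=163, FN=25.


Recall = TP/(TP+FN)
= 163/(163+25)
= 163/188 = 86.7%

86.7%


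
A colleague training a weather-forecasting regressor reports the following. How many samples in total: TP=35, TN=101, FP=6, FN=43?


Total = TP + TN + FP + FN
= 35 + 101 + 6 + 43
= 185
(Predicted positive: 41, predicted negative: 144)

185


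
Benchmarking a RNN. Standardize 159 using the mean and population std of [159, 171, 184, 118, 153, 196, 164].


μ = 163.5714, σ = 23.0952
z = (159 - 163.5714)/23.0952 = -0.1979

-0.1979


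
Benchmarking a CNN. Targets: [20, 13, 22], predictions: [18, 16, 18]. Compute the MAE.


Absolute errors: |20-18|=2, |13-16|=3, |22-18|=4
Sum = 9
MAE = 9/3 = 3

3


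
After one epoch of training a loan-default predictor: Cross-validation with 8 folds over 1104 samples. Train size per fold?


Fold size = 1104/8 = 138
Training per fold = 1104 - 138 = 966

966


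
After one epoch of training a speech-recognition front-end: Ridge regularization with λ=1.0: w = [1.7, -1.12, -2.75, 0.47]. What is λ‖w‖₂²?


‖w‖₂² = (1.7)² + (-1.12)² + (-2.75)² + (0.47)²
     = 2.89 + 1.2544 + 7.5625 + 0.2209
     = 11.9278
λ·‖w‖₂² = 1.0·11.9278 = 11.9278

11.9278


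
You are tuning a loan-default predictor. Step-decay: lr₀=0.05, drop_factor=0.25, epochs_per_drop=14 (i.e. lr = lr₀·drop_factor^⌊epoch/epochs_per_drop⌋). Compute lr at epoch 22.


n_drops = ⌊22/14⌋ = 1
lr = 0.05·0.25^1 = 0.05·0.25 = 0.0125

0.0125


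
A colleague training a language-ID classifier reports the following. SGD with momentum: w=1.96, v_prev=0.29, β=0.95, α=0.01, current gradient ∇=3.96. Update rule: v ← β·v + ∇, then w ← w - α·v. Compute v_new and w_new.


v_new = 0.95·0.29 + 3.96 = 0.2755 + 3.96 = 4.2355
w_new = 1.96 - 0.01·4.2355 = 1.96 - 0.042355 = 1.917645

v_new=4.2355, w_new=1.917645


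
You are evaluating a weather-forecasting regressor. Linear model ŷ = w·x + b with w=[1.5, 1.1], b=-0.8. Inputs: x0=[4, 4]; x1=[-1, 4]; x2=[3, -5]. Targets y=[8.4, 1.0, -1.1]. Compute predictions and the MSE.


ŷ0 = (1.5)·(4) + (1.1)·(4) - 0.8 = 9.6
ŷ1 = (1.5)·(-1) + (1.1)·(4) - 0.8 = 2.1
ŷ2 = (1.5)·(3) + (1.1)·(-5) - 0.8 = -1.8
errors² = [1.44, 1.21, 0.49]
MSE = 3.1400/3 = 1.0467

1.0467


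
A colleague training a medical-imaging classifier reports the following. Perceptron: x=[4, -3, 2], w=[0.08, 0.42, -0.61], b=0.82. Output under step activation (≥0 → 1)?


z = (4)·(0.08) + (-3)·(0.42) + (2)·(-0.61) + 0.82
  = -1.34
step(z) = 0 (z<0)

0


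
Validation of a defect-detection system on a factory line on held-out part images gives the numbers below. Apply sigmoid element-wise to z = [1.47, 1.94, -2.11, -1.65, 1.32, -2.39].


σ(1.47) = 1/(1+e^-1.47) = 0.8131
σ(1.94) = 1/(1+e^-1.94) = 0.8744
σ(-2.11) = 1/(1+e^2.11) = 0.1081
σ(-1.65) = 1/(1+e^1.65) = 0.1611
σ(1.32) = 1/(1+e^-1.32) = 0.7892
σ(-2.39) = 1/(1+e^2.39) = 0.0839
result = [0.8131, 0.8744, 0.1081, 0.1611, 0.7892, 0.0839]

[0.8131, 0.8744, 0.1081, 0.1611, 0.7892, 0.0839]


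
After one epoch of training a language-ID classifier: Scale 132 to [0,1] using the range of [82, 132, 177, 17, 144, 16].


min=16, max=177
(132-16)/(177-16) = 116/161 = 0.7205

0.7205


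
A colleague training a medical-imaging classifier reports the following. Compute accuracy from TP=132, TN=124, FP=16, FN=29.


Accuracy = (TP+TN)/(TP+TN+FP+FN)
= (132+124)/(301)
= 256/301 = 85.05%

85.05%


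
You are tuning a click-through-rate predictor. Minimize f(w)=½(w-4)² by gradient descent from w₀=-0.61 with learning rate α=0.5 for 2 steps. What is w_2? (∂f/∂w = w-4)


step 1: grad = -0.61-4 = -4.61; w = -0.61 - 0.5·(-4.61) = 1.695
step 2: grad = 1.695-4 = -2.305; w = 1.695 - 0.5·(-2.305) = 2.8475

2.8475


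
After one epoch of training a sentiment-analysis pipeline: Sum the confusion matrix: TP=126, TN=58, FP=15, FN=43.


Total = TP + TN + FP + FN
= 126 + 58 + 15 + 43
= 242
(Predicted positive: 141, predicted negative: 101)

242


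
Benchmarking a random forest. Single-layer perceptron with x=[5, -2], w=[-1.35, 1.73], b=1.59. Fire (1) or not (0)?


z = (5)·(-1.35) + (-2)·(1.73) + 1.59
  = -8.62
step(z) = 0 (z<0)

0


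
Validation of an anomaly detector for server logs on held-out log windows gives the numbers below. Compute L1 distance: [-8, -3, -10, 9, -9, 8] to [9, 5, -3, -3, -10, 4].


d = |-8-9| + |-3-5| + |-10+ 3| + |9+ 3| + |-9+ 10| + |8-4|
  = 17 + 8 + 7 + 12 + 1 + 4
  = 49

49


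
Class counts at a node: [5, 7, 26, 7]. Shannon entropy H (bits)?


Probabilities: [5/45, 7/45, 26/45, 7/45] ≈ [0.1111, 0.1556, 0.5778, 0.1556]
H = -((5/45)·log₂(5/45) + (7/45)·log₂(7/45) + (26/45)·log₂(26/45) + (7/45)·log₂(7/45))
  = 1.6447 bits

1.6447 bits


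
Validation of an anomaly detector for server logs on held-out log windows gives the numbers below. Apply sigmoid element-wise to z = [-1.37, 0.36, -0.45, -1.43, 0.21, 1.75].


σ(-1.37) = 1/(1+e^1.37) = 0.2026
σ(0.36) = 1/(1+e^-0.36) = 0.589
σ(-0.45) = 1/(1+e^0.45) = 0.3894
σ(-1.43) = 1/(1+e^1.43) = 0.1931
σ(0.21) = 1/(1+e^-0.21) = 0.5523
σ(1.75) = 1/(1+e^-1.75) = 0.852
result = [0.2026, 0.589, 0.3894, 0.1931, 0.5523, 0.852]

[0.2026, 0.589, 0.3894, 0.1931, 0.5523, 0.852]


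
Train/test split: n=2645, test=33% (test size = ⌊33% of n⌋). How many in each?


Test = ⌊2645·33/100⌋ = 872
Train = 2645 - 872 = 1773

Train: 1773, Test: 872


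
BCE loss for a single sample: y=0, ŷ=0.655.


BCE = -[y·ln(p) + (1-y)·ln(1-p)]
= -0 - 1·ln(1-0.655)
= -ln(0.345) = 1.0642

1.0642


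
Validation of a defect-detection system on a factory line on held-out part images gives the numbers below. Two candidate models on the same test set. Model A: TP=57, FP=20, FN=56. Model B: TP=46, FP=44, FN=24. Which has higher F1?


Model A: P=57/77=0.7403, R=57/113=0.5044, F1=2PR/(P+R)=2TP/(2TP+FP+FN)=114/190=0.6
Model B: P=46/90=0.5111, R=46/70=0.6571, F1=2PR/(P+R)=2TP/(2TP+FP+FN)=92/160=0.575
0.6 > 0.575 → Model A

Model A


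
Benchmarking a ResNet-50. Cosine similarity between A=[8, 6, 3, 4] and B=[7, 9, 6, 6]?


A·B = 8·7 + 6·9 + 3·6 + 4·6 = 152
‖A‖ = √125 = 11.1803, ‖B‖ = √202 = 14.2127
cos = 152/(√125·√202) = 152/√25250 = 0.9566

0.9566


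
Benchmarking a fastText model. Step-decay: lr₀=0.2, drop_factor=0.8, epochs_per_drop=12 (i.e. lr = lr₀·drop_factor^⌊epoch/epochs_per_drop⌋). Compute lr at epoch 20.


n_drops = ⌊20/12⌋ = 1
lr = 0.2·0.8^1 = 0.2·0.8 = 0.16

0.16


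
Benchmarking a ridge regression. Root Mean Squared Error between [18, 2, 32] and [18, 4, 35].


MSE = 13/3 = 4.3333
RMSE = √(13/3) = 2.0817

2.0817


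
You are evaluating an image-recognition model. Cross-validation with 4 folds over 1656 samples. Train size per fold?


Fold size = 1656/4 = 414
Training per fold = 1656 - 414 = 1242

1242


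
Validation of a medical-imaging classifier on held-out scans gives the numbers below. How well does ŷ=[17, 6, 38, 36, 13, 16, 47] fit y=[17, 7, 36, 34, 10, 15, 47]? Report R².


ȳ = 23.7143
SS_res = Σ(y-ŷ)² = 19
SS_tot = Σ(y-ȳ)² = 1387.43
R² = 1 - SS_res/SS_tot = 1 - 0.0137 = 0.9863

0.9863


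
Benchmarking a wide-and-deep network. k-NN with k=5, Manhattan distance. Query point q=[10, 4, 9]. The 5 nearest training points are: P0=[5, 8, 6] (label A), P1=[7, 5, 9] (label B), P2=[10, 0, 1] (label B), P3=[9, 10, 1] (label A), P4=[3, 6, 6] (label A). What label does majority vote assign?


d(q,P0) = 12  (label A)
d(q,P1) = 4  (label B)
d(q,P2) = 12  (label B)
d(q,P3) = 15  (label A)
d(q,P4) = 12  (label A)
Votes: A=3, B=2
Majority → A

A


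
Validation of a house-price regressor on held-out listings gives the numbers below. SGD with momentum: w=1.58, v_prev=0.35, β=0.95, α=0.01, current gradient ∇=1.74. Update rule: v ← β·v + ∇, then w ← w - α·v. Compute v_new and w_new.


v_new = 0.95·0.35 + 1.74 = 0.3325 + 1.74 = 2.0725
w_new = 1.58 - 0.01·2.0725 = 1.58 - 0.020725 = 1.559275

v_new=2.0725, w_new=1.559275


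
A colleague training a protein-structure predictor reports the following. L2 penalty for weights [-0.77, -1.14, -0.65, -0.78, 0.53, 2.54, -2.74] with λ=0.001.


‖w‖₂² = (-0.77)² + (-1.14)² + (-0.65)² + (-0.78)² + (0.53)² + (2.54)² + (-2.74)²
     = 0.5929 + 1.2996 + 0.4225 + 0.6084 + 0.2809 + 6.4516 + 7.5076
     = 17.1635
λ·‖w‖₂² = 0.001·17.1635 = 0.017163

0.017163


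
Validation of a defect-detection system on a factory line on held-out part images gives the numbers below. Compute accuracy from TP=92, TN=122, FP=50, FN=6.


Accuracy = (TP+TN)/(TP+TN+FP+FN)
= (92+122)/(270)
= 214/270 = 79.26%

79.26%


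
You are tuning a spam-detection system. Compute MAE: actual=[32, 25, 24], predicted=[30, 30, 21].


Absolute errors: |32-30|=2, |25-30|=5, |24-21|=3
Sum = 10
MAE = 10/3 = 10/3

10/3


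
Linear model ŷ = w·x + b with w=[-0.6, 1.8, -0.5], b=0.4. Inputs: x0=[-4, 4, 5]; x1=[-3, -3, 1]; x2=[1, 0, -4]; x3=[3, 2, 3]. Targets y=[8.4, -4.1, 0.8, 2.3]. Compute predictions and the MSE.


ŷ0 = (-0.6)·(-4) + (1.8)·(4) + (-0.5)·(5) + 0.4 = 7.5
ŷ1 = (-0.6)·(-3) + (1.8)·(-3) + (-0.5)·(1) + 0.4 = -3.7
ŷ2 = (-0.6)·(1) + (1.8)·(0) + (-0.5)·(-4) + 0.4 = 1.8
ŷ3 = (-0.6)·(3) + (1.8)·(2) + (-0.5)·(3) + 0.4 = 0.7
errors² = [0.81, 0.16, 1.0, 2.56]
MSE = 4.5300/4 = 1.1325

1.1325


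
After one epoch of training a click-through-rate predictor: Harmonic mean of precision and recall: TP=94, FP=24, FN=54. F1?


Precision = 94/118 = 0.7966
Recall = 94/148 = 0.6351
F1 = 2·P·R/(P+R) = 2·TP/(2·TP+FP+FN) = 188/(188+24+54) = 188/266 = 0.7068

0.7068


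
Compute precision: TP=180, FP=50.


Precision = TP/(TP+FP)
= 180/(180+50)
= 180/230 = 78.26%

78.26%


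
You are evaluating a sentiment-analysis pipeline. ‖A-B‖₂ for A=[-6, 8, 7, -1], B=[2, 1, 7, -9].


d = √((-6-2)² + (8-1)² + (7-7)² + (-1+ 9)²)
  = √(64 + 49 + 0 + 64)
  = √177 = 13.3041

13.3041


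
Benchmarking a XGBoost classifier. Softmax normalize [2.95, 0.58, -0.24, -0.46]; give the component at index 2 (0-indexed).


Exponentials: e^2.95=19.106, e^0.58=1.786, e^-0.24=0.7866, e^-0.46=0.6313
Sum = 22.3099
Softmax = [0.8564, 0.0801, 0.0353, 0.0283]
p[2] = 0.7866/22.3099 = 0.0353

0.0353


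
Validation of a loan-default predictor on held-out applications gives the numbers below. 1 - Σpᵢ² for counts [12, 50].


Probabilities: [12/62, 50/62] ≈ [0.1935, 0.8065]
Σpᵢ² = (144 + 2500)/62² = 2644/3844
Gini = 1 - Σpᵢ² = 1 - 2644/3844 = 0.3122

0.3122


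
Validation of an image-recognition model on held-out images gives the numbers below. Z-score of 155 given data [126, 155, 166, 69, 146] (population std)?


μ = 132.4, σ = 34.308
z = (155 - 132.4)/34.308 = 0.6587

0.6587


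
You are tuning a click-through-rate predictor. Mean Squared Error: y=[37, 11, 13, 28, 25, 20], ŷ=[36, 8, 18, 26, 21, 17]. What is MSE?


Squared errors: (37-36)²=1, (11-8)²=9, (13-18)²=25, (28-26)²=4, (25-21)²=16, (20-17)²=9
Sum = 64
MSE = 64/6 = 32/3

32/3


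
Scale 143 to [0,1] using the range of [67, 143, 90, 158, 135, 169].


min=67, max=169
(143-67)/(169-67) = 76/102 = 0.7451

0.7451


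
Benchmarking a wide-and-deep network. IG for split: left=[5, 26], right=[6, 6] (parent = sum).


Parent = [11, 32], H_parent = 0.8204
H_left = 0.6374 (n=31), H_right = 1 (n=12)
H_children = (31/43)·0.6374 + (12/43)·1 = 0.7386
IG = 0.8204 - 0.7386 = 0.0818

0.0818


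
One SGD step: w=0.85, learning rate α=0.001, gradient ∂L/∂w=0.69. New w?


w_new = w - α·∇
= 0.85 - 0.001·0.69
= 0.85 - 0.00069
= 0.84931

0.84931


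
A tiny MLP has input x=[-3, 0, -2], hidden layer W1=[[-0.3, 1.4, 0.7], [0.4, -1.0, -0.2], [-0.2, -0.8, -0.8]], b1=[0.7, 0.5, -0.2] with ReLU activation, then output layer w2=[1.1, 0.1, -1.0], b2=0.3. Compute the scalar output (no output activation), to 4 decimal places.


z1[0] = (-0.3)·(-3) + (1.4)·(0) + (0.7)·(-2) + 0.7 = 0.2
z1[1] = (0.4)·(-3) + (-1.0)·(0) + (-0.2)·(-2) + 0.5 = -0.3
z1[2] = (-0.2)·(-3) + (-0.8)·(0) + (-0.8)·(-2) - 0.2 = 2.0
h = ReLU(z1) = [0.2, 0.0, 2.0]
output = (1.1)·(0.2) + (0.1)·(0.0) + (-1.0)·(2.0) + 0.3 = -1.48

-1.48


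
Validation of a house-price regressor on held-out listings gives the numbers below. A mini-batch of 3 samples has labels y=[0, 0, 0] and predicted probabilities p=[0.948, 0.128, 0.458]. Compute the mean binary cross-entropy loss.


L[0] = -ln(1-0.948) = -ln(0.052) = 2.9565
L[1] = -ln(1-0.128) = -ln(0.872) = 0.137
L[2] = -ln(1-0.458) = -ln(0.542) = 0.6125
mean = (2.9565 + 0.137 + 0.6125)/3 = 1.2353

1.2353


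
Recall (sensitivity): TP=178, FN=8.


Recall = TP/(TP+FN)
= 178/(178+8)
= 178/186 = 95.7%

95.7%


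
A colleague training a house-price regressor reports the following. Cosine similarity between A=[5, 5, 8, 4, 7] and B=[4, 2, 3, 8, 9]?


A·B = 5·4 + 5·2 + 8·3 + 4·8 + 7·9 = 149
‖A‖ = √179 = 13.3791, ‖B‖ = √174 = 13.1909
cos = 149/(√179·√174) = 149/√31146 = 0.8443

0.8443


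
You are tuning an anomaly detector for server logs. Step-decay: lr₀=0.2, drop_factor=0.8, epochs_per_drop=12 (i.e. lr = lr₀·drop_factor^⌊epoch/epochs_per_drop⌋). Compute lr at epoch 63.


n_drops = ⌊63/12⌋ = 5
lr = 0.2·0.8^5 = 0.2·0.32768 = 0.065536

0.065536


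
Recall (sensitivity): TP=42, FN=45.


Recall = TP/(TP+FN)
= 42/(42+45)
= 42/87 = 48.28%

48.28%


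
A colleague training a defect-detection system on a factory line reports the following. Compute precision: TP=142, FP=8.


Precision = TP/(TP+FP)
= 142/(142+8)
= 142/150 = 94.67%

94.67%


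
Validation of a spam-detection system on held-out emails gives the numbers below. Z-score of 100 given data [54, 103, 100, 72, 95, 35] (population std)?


μ = 76.5, σ = 25.3163
z = (100 - 76.5)/25.3163 = 0.9283

0.9283


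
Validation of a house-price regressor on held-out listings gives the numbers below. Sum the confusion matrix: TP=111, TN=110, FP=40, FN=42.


Total = TP + TN + FP + FN
= 111 + 110 + 40 + 42
= 303
(Predicted positive: 151, predicted negative: 152)

303


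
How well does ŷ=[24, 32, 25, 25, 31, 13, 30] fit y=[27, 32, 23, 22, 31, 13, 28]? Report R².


ȳ = 25.1429
SS_res = Σ(y-ŷ)² = 26
SS_tot = Σ(y-ȳ)² = 254.86
R² = 1 - SS_res/SS_tot = 1 - 0.102 = 0.898

0.898


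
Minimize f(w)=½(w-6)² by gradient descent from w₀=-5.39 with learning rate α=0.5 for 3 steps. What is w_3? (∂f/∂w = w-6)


step 1: grad = -5.39-6 = -11.39; w = -5.39 - 0.5·(-11.39) = 0.305
step 2: grad = 0.305-6 = -5.695; w = 0.305 - 0.5·(-5.695) = 3.1525
step 3: grad = 3.1525-6 = -2.8475; w = 3.1525 - 0.5·(-2.8475) = 4.57625

4.57625


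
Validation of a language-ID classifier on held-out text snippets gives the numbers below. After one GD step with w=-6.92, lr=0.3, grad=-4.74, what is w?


w_new = w - α·∇
= -6.92 - 0.3·-4.74
= -6.92 + 1.422
= -5.498

-5.498


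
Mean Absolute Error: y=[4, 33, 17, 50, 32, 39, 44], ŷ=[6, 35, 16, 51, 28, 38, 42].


Absolute errors: |4-6|=2, |33-35|=2, |17-16|=1, |50-51|=1, |32-28|=4, |39-38|=1, |44-42|=2
Sum = 13
MAE = 13/7 = 13/7

13/7


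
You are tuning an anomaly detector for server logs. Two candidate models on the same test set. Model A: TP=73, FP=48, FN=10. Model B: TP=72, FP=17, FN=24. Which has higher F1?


Model A: P=73/121=0.6033, R=73/83=0.8795, F1=2PR/(P+R)=2TP/(2TP+FP+FN)=146/204=0.7157
Model B: P=72/89=0.809, R=72/96=0.75, F1=2PR/(P+R)=2TP/(2TP+FP+FN)=144/185=0.7784
0.7157 < 0.7784 → Model B

Model B


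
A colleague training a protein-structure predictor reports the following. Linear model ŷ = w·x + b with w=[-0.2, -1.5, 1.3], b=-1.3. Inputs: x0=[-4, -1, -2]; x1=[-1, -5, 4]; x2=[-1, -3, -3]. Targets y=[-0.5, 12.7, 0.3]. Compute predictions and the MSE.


ŷ0 = (-0.2)·(-4) + (-1.5)·(-1) + (1.3)·(-2) - 1.3 = -1.6
ŷ1 = (-0.2)·(-1) + (-1.5)·(-5) + (1.3)·(4) - 1.3 = 11.6
ŷ2 = (-0.2)·(-1) + (-1.5)·(-3) + (1.3)·(-3) - 1.3 = -0.5
errors² = [1.21, 1.21, 0.64]
MSE = 3.0600/3 = 1.02

1.02


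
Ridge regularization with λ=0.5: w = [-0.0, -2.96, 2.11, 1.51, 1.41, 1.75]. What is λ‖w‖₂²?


‖w‖₂² = (-0.0)² + (-2.96)² + (2.11)² + (1.51)² + (1.41)² + (1.75)²
     = 0 + 8.7616 + 4.4521 + 2.2801 + 1.9881 + 3.0625
     = 20.5444
λ·‖w‖₂² = 0.5·20.5444 = 10.2722

10.2722


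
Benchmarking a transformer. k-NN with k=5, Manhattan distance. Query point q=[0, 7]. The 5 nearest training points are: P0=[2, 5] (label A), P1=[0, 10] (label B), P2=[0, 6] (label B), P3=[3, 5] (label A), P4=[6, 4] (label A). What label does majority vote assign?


d(q,P0) = 4  (label A)
d(q,P1) = 3  (label B)
d(q,P2) = 1  (label B)
d(q,P3) = 5  (label A)
d(q,P4) = 9  (label A)
Votes: A=3, B=2
Majority → A

A


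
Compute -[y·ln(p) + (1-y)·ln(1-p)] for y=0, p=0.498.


BCE = -[y·ln(p) + (1-y)·ln(1-p)]
= -0 - 1·ln(1-0.498)
= -ln(0.502) = 0.6892

0.6892


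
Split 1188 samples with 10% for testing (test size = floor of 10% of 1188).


Test = ⌊1188·10/100⌋ = 118
Train = 1188 - 118 = 1070

Train: 1070, Test: 118


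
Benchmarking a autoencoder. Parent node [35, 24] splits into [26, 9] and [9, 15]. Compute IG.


Parent = [35, 24], H_parent = 0.9748
H_left = 0.8224 (n=35), H_right = 0.9544 (n=24)
H_children = (35/59)·0.8224 + (24/59)·0.9544 = 0.8761
IG = 0.9748 - 0.8761 = 0.0987

0.0987


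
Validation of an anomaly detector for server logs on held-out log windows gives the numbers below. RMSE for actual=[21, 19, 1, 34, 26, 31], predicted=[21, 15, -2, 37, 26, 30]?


MSE = 35/6 = 5.8333
RMSE = √(35/6) = 2.4152

2.4152


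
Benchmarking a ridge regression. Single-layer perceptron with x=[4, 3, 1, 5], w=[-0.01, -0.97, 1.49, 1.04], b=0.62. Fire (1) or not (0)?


z = (4)·(-0.01) + (3)·(-0.97) + (1)·(1.49) + (5)·(1.04) + 0.62
  = 4.36
step(z) = 1 (z≥0)

1


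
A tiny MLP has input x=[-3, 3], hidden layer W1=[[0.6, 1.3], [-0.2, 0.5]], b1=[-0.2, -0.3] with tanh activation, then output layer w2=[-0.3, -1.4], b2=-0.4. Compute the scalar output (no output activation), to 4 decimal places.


z1[0] = (0.6)·(-3) + (1.3)·(3) - 0.2 = 1.9
z1[1] = (-0.2)·(-3) + (0.5)·(3) - 0.3 = 1.8
h = tanh(z1) = [0.9562, 0.9468]
output = (-0.3)·(0.9562) + (-1.4)·(0.9468) - 0.4 = -2.0124

-2.0124


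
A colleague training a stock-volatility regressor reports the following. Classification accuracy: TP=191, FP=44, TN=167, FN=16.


Accuracy = (TP+TN)/(TP+TN+FP+FN)
= (191+167)/(418)
= 358/418 = 85.65%

85.65%


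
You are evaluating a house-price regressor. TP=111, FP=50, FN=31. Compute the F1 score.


Precision = 111/161 = 0.6894
Recall = 111/142 = 0.7817
F1 = 2·P·R/(P+R) = 2·TP/(2·TP+FP+FN) = 222/(222+50+31) = 222/303 = 0.7327

0.7327


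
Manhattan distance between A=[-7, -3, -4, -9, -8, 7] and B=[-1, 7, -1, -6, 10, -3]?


d = |-7+ 1| + |-3-7| + |-4+ 1| + |-9+ 6| + |-8-10| + |7+ 3|
  = 6 + 10 + 3 + 3 + 18 + 10
  = 50

50


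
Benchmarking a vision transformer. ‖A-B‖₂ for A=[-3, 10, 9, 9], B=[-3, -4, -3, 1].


d = √((-3+ 3)² + (10+ 4)² + (9+ 3)² + (9-1)²)
  = √(0 + 196 + 144 + 64)
  = √404 = 20.0998

20.0998


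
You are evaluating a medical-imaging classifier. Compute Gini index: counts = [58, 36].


Probabilities: [58/94, 36/94] ≈ [0.617, 0.383]
Σpᵢ² = (3364 + 1296)/94² = 4660/8836
Gini = 1 - Σpᵢ² = 1 - 4660/8836 = 0.4726

0.4726


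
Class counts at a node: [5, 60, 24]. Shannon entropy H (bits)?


Probabilities: [5/89, 60/89, 24/89] ≈ [0.0562, 0.6742, 0.2697]
H = -((5/89)·log₂(5/89) + (60/89)·log₂(60/89) + (24/89)·log₂(24/89))
  = 1.1267 bits

1.1267 bits


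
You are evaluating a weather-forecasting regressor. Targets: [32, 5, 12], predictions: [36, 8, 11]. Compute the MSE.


Squared errors: (32-36)²=16, (5-8)²=9, (12-11)²=1
Sum = 26
MSE = 26/3 = 26/3

26/3


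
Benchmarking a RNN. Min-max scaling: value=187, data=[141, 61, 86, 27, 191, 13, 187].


min=13, max=191
(187-13)/(191-13) = 174/178 = 0.9775

0.9775


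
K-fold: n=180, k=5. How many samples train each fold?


Fold size = 180/5 = 36
Training per fold = 180 - 36 = 144

144


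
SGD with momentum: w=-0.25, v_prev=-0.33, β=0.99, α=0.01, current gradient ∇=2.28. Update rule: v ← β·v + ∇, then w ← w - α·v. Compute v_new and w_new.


v_new = 0.99·-0.33 + 2.28 = -0.3267 + 2.28 = 1.9533
w_new = -0.25 - 0.01·1.9533 = -0.25 - 0.019533 = -0.269533

v_new=1.9533, w_new=-0.269533


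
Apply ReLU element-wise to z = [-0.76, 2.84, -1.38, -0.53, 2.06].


ReLU(-0.76) = max(0, -0.76) = 0.0
ReLU(2.84) = max(0, 2.84) = 2.84
ReLU(-1.38) = max(0, -1.38) = 0.0
ReLU(-0.53) = max(0, -0.53) = 0.0
ReLU(2.06) = max(0, 2.06) = 2.06
result = [0.0, 2.84, 0.0, 0.0, 2.06]

[0.0, 2.84, 0.0, 0.0, 2.06]


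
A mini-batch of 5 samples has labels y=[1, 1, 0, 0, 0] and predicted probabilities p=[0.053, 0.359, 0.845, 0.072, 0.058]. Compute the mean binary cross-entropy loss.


L[0] = -ln(0.053) = 2.9375
L[1] = -ln(0.359) = 1.0244
L[2] = -ln(1-0.845) = -ln(0.155) = 1.8643
L[3] = -ln(1-0.072) = -ln(0.928) = 0.0747
L[4] = -ln(1-0.058) = -ln(0.942) = 0.0598
mean = (2.9375 + 1.0244 + 1.8643 + 0.0747 + 0.0598)/5 = 1.1921

1.1921


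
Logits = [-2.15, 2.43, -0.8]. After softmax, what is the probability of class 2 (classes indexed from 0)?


Exponentials: e^-2.15=0.1165, e^2.43=11.3589, e^-0.8=0.4493
Sum = 11.9247
Softmax = [0.0098, 0.9526, 0.0377]
p[2] = 0.4493/11.9247 = 0.0377

0.0377


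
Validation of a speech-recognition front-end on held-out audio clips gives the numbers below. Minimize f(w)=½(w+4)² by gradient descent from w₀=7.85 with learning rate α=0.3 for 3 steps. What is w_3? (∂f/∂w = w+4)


step 1: grad = 7.85+4 = 11.85; w = 7.85 - 0.3·(11.85) = 4.295
step 2: grad = 4.295+4 = 8.295; w = 4.295 - 0.3·(8.295) = 1.8065
step 3: grad = 1.8065+4 = 5.8065; w = 1.8065 - 0.3·(5.8065) = 0.06455

0.06455


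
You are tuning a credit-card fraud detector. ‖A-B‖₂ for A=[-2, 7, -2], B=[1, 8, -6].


d = √((-2-1)² + (7-8)² + (-2+ 6)²)
  = √(9 + 1 + 16)
  = √26 = 5.099

5.099


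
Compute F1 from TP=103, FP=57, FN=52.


Precision = 103/160 = 0.6438
Recall = 103/155 = 0.6645
F1 = 2·P·R/(P+R) = 2·TP/(2·TP+FP+FN) = 206/(206+57+52) = 206/315 = 0.654

0.654


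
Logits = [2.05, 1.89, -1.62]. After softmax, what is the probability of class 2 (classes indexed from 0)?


Exponentials: e^2.05=7.7679, e^1.89=6.6194, e^-1.62=0.1979
Sum = 14.5852
Softmax = [0.5326, 0.4538, 0.0136]
p[2] = 0.1979/14.5852 = 0.0136

0.0136


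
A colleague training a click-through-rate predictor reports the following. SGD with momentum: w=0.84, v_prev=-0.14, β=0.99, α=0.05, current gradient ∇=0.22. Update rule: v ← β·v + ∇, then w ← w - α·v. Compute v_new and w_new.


v_new = 0.99·-0.14 + 0.22 = -0.1386 + 0.22 = 0.0814
w_new = 0.84 - 0.05·0.0814 = 0.84 - 0.00407 = 0.83593

v_new=0.0814, w_new=0.83593


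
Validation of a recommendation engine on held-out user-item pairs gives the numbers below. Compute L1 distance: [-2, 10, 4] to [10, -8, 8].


d = |-2-10| + |10+ 8| + |4-8|
  = 12 + 18 + 4
  = 34

34


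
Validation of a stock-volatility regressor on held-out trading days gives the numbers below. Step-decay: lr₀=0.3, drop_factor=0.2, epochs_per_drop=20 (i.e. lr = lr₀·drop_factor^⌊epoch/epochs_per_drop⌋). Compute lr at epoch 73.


n_drops = ⌊73/20⌋ = 3
lr = 0.3·0.2^3 = 0.3·0.008 = 0.0024

0.0024


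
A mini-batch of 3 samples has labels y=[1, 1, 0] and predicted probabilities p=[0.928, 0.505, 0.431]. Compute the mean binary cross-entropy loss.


L[0] = -ln(0.928) = 0.0747
L[1] = -ln(0.505) = 0.6832
L[2] = -ln(1-0.431) = -ln(0.569) = 0.5639
mean = (0.0747 + 0.6832 + 0.5639)/3 = 0.4406

0.4406


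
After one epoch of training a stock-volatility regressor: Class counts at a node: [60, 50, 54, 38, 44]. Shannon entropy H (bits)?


Probabilities: [60/246, 50/246, 54/246, 38/246, 44/246] ≈ [0.2439, 0.2033, 0.2195, 0.1545, 0.1789]
H = -((60/246)·log₂(60/246) + (50/246)·log₂(50/246) + (54/246)·log₂(54/246) + (38/246)·log₂(38/246) + (44/246)·log₂(44/246))
  = 2.3043 bits

2.3043 bits


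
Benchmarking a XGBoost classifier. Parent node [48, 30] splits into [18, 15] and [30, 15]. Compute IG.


Parent = [48, 30], H_parent = 0.9612
H_left = 0.994 (n=33), H_right = 0.9183 (n=45)
H_children = (33/78)·0.994 + (45/78)·0.9183 = 0.9503
IG = 0.9612 - 0.9503 = 0.0109

0.0109


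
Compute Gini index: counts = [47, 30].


Probabilities: [47/77, 30/77] ≈ [0.6104, 0.3896]
Σpᵢ² = (2209 + 900)/77² = 3109/5929
Gini = 1 - Σpᵢ² = 1 - 3109/5929 = 0.4756

0.4756


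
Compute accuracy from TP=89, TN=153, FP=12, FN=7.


Accuracy = (TP+TN)/(TP+TN+FP+FN)
= (89+153)/(261)
= 242/261 = 92.72%

92.72%


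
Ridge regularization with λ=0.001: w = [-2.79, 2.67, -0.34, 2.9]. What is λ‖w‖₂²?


‖w‖₂² = (-2.79)² + (2.67)² + (-0.34)² + (2.9)²
     = 7.7841 + 7.1289 + 0.1156 + 8.41
     = 23.4386
λ·‖w‖₂² = 0.001·23.4386 = 0.023439

0.023439


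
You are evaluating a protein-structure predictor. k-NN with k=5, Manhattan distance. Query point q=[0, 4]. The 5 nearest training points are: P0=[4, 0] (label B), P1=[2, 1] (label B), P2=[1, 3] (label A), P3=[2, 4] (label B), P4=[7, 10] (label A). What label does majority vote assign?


d(q,P0) = 8  (label B)
d(q,P1) = 5  (label B)
d(q,P2) = 2  (label A)
d(q,P3) = 2  (label B)
d(q,P4) = 13  (label A)
Votes: A=2, B=3
Majority → B

B


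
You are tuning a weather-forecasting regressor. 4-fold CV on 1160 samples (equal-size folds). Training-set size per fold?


Fold size = 1160/4 = 290
Training per fold = 1160 - 290 = 870

870


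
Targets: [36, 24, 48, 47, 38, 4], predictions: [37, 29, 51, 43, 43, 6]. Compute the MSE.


Squared errors: (36-37)²=1, (24-29)²=25, (48-51)²=9, (47-43)²=16, (38-43)²=25, (4-6)²=4
Sum = 80
MSE = 80/6 = 40/3

40/3


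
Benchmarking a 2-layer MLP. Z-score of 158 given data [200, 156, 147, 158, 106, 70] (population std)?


μ = 139.5, σ = 41.3995
z = (158 - 139.5)/41.3995 = 0.4469

0.4469


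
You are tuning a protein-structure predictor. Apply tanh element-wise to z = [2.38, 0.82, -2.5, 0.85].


tanh(2.38) = 0.983
tanh(0.82) = 0.6751
tanh(-2.5) = -0.9866
tanh(0.85) = 0.6911
result = [0.983, 0.6751, -0.9866, 0.6911]

[0.983, 0.6751, -0.9866, 0.6911]


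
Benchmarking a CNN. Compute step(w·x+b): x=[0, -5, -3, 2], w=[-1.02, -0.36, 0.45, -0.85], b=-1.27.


z = (0)·(-1.02) + (-5)·(-0.36) + (-3)·(0.45) + (2)·(-0.85) - 1.27
  = -2.52
step(z) = 0 (z<0)

0


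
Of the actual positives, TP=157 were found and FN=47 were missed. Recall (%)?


Recall = TP/(TP+FN)
= 157/(157+47)
= 157/204 = 76.96%

76.96%


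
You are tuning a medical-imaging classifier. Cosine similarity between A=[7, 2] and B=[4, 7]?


A·B = 7·4 + 2·7 = 42
‖A‖ = √53 = 7.2801, ‖B‖ = √65 = 8.0623
cos = 42/(√53·√65) = 42/√3445 = 0.7156

0.7156


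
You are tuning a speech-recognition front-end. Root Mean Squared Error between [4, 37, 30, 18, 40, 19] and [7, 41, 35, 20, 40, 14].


MSE = 79/6 = 13.1667
RMSE = √(79/6) = 3.6286

3.6286


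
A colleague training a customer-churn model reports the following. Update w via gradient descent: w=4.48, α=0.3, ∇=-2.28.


w_new = w - α·∇
= 4.48 - 0.3·-2.28
= 4.48 + 0.684
= 5.164

5.164


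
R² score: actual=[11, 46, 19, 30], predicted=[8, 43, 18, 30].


ȳ = 26.5
SS_res = Σ(y-ŷ)² = 19
SS_tot = Σ(y-ȳ)² = 689
R² = 1 - SS_res/SS_tot = 1 - 0.0276 = 0.9724

0.9724


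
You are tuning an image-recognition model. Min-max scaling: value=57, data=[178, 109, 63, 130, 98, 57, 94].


min=57, max=178
(57-57)/(178-57) = 0/121 = 0.0

0.0


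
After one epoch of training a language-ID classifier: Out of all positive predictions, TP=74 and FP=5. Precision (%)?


Precision = TP/(TP+FP)
= 74/(74+5)
= 74/79 = 93.67%

93.67%


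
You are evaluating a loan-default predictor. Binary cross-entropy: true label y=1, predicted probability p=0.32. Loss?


BCE = -[y·ln(p) + (1-y)·ln(1-p)]
= -1·ln(0.32) - 0
= -ln(0.32) = 1.1394

1.1394


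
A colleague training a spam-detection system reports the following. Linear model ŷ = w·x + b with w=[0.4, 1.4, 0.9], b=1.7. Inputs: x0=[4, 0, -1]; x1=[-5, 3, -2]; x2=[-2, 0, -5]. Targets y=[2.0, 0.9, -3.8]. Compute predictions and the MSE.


ŷ0 = (0.4)·(4) + (1.4)·(0) + (0.9)·(-1) + 1.7 = 2.4
ŷ1 = (0.4)·(-5) + (1.4)·(3) + (0.9)·(-2) + 1.7 = 2.1
ŷ2 = (0.4)·(-2) + (1.4)·(0) + (0.9)·(-5) + 1.7 = -3.6
errors² = [0.16, 1.44, 0.04]
MSE = 1.6400/3 = 0.5467

0.5467
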